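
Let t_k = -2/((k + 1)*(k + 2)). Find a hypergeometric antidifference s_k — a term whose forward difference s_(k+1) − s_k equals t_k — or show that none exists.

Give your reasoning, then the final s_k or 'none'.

s_k = -2*k/(k + 1)

t_(k+1)/t_k = (k + 1)/(k + 3).
Factor: A=k + 1; B=k + 3; C=1.
Key eq: (k + 1)·f(k+1) = (k + 2)·f(k) + (1).
Degrees (1,1,0) ⇒ d ≤ 1.
Solving with deg f ≤ 1: f(k) = k.
Get s_k = R·t_k = -2*k/(k + 1) with R(k) = B(k−1)f(k)/C(k) = k*(k + 2).
Δs = -2/(k**2 + 3*k + 2), as required.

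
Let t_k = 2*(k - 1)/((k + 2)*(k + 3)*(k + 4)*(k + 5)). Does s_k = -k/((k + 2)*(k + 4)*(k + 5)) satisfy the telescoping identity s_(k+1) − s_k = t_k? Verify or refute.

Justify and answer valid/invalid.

s_(k+1) = (-k - 1)/((k + 3)*(k + 5)*(k + 6))
s_(k+1) − s_k = 2*(k**2 + 2*k - 4)/(k**5 + 20*k**4 + 155*k**3 + 580*k**2 + 1044*k + 720)
(s_(k+1) − s_k) − t_k = 2*(2 - 3*k)/(k**5 + 20*k**4 + 155*k**3 + 580*k**2 + 1044*k + 720)

Invalid: residual 2*(2 - 3*k)/(k**5 + 20*k**4 + 155*k**3 + 580*k**2 + 1044*k + 720) ≠ 0.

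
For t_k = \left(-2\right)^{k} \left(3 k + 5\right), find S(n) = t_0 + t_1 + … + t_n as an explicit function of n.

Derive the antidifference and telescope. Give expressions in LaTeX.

Compute t_(k+1)/t_k: get 2*(-3*k - 8)/(3*k + 5).
Gosper form: A/B · C(k+1)/C(k) with A=-2, B=1, C=k + 5/3.
Solve (-2)·f(k+1) − (1)·f(k) = k + 5/3.
Bound: deg f ≤ 1.
Solving with deg f ≤ 1: f(k) = -(k + 1)/3.
Get s_k = R·t_k = (-2)**k*(-k - 1) with R(k) = B(k−1)f(k)/C(k) = -(k + 1)/(3*k + 5).
Δs = (-2)**k*(3*k + 5), as required.
s_(n+1) = 2*(-2)**n*(n + 2) and s_(0) = -1, so S(n) = -(-2)**(n + 1)*n + (-2)**(n + 2) + 1.

S(n) = - \left(-2\right)^{n + 1} n + \left(-2\right)^{n + 2} + 1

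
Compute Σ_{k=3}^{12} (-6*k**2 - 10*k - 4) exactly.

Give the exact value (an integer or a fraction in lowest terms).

Ratio r(k) = (3*k**2 + 11*k + 10)/(3*k**2 + 5*k + 2).
Normal form (A,B,C) = (1, 1, k**2 + 5*k/3 + 2/3).
Need (1)·f(k+1) − (1)·f(k) = k**2 + 5*k/3 + 2/3.
From deg A=0, deg B=0, deg C=2: d=3.
Match coefficients ⇒ f(k) = k**2*(k + 1)/3.
Then R = B(k−1)f/C = k**2/(3*k + 2), so s_k = R(k)·t_k = 2*k**2*(-k - 1).
Check: Δs_k = -6*k**2 - 10*k - 4. ✓
Telescoping: Σ = s_(13) − s_(3) = -4732 − (-72) = -4660.

Σ = -4660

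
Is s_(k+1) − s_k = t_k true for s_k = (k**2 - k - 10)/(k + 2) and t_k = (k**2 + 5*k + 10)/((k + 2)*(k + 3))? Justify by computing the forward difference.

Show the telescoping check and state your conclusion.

s_(k+1) = (k**2 + k - 10)/(k + 3)
s_(k+1) − s_k = (k**2 + 5*k + 10)/(k**2 + 5*k + 6)
(s_(k+1) − s_k) − t_k = 0

Valid — Δs_k = t_k.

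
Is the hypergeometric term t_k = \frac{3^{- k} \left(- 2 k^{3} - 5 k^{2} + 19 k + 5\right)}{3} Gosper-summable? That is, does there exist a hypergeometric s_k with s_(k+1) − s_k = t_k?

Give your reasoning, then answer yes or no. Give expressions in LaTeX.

The ratio is (2*k**3 + 11*k**2 - 3*k - 17)/(3*(2*k**3 + 5*k**2 - 19*k - 5)).
Factor: A=1/3; B=1; C=k**3 + 5*k**2/2 - 19*k/2 - 5/2.
Key eq: (1/3)·f(k+1) = (1)·f(k) + (k**3 + 5*k**2/2 - 19*k/2 - 5/2).
Degrees (0,0,3) ⇒ d ≤ 3.
Match coefficients ⇒ f(k) = -3*(k**3 + 4*k**2 - 4*k - 2)/2.
Then R = B(k−1)f/C = -3*(k**3 + 4*k**2 - 4*k - 2)/(2*k**3 + 5*k**2 - 19*k - 5), so s_k = R(k)·t_k = (k**3 + 4*k**2 - 4*k - 2)/3**k.
Verify: (-2*k**3 - 5*k**2 + 19*k + 5)/(3*3**k) matches t_k.

Yes. s_k = 3^{- k} \left(k^{3} + 4 k^{2} - 4 k - 2\right).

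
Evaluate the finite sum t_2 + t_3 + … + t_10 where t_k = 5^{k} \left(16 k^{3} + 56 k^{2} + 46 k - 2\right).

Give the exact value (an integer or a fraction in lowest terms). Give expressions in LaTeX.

t_(k+1)/t_k = 5*(8*k**3 + 52*k**2 + 103*k + 58)/(8*k**3 + 28*k**2 + 23*k - 1).
Take A(k)=5, B(k)=1, C(k)=k**3 + 7*k**2/2 + 23*k/8 - 1/8.
Set up (5)·f(k+1) − (1)·f(k) − (k**3 + 7*k**2/2 + 23*k/8 - 1/8) = 0.
Degrees (0,0,3) ⇒ d ≤ 3.
Solve for f: f(k) = (4*k**3 - k**2 - k - 3)/16 (degree 3 ≤ 3).
Then R = B(k−1)f/C = (4*k**3 - k**2 - k - 3)/(2*(8*k**3 + 28*k**2 + 23*k - 1)), so s_k = R(k)·t_k = 5**k*(4*k**3 - k**2 - k - 3).
s_(k+1) − s_k = 5**k*(16*k**3 + 56*k**2 + 46*k - 2) = t_k.
Σ_(k=2)^(10) t_k = s_(11) − s_(2) = 253369140625 − (575) = 253369140050.

Σ = 253369140050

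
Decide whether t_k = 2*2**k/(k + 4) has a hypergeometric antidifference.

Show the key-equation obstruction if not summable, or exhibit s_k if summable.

No — negative degree bound, so no certificate f.

r(k) = 2*(k + 4)/(k + 5) after simplifying.
Take A(k)=2*k + 8, B(k)=k + 5, C(k)=1.
Need (2*k + 8)·f(k+1) − (k + 4)·f(k) = 1.
d = -1 from the (1,1,0) case.
d = -1 < 0 ⇒ no nonzero polynomial f; not summable.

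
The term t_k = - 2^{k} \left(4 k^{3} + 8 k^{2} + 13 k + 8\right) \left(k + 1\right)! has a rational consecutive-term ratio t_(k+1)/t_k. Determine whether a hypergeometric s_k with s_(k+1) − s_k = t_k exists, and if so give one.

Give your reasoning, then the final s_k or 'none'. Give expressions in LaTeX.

s_k = - 2^{k} \left(2 k^{2} - 3 k + 4\right) \left(k + 1\right)!

The ratio is 2*(4*k**4 + 28*k**3 + 81*k**2 + 115*k + 66)/(4*k**3 + 8*k**2 + 13*k + 8).
A = 2*k + 4, B = 1, C = k**3 + 2*k**2 + 13*k/4 + 2.
Set up (2*k + 4)·f(k+1) − (1)·f(k) − (k**3 + 2*k**2 + 13*k/4 + 2) = 0.
Degrees (1,0,3) ⇒ d ≤ 2.
Coefficient equations give f(k) = (2*k**2 - 3*k + 4)/4.
R(k) = B(k−1)·f(k)/C(k) = (2*k**2 - 3*k + 4)/(4*k**3 + 8*k**2 + 13*k + 8); s_k = R·t_k = -2**k*(2*k**2 - 3*k + 4)*factorial(k + 1).
Verify: -2**k*(4*k**3 + 8*k**2 + 13*k + 8)*factorial(k + 1) matches t_k.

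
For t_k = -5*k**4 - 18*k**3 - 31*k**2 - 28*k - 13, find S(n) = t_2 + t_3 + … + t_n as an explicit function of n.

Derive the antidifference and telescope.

S(n) = -n**5 - 7*n**4 - 21*n**3 - 34*n**2 - 32*n + 95

The ratio is (5*k**4 + 38*k**3 + 115*k**2 + 164*k + 95)/(5*k**4 + 18*k**3 + 31*k**2 + 28*k + 13).
Factor: A=1; B=1; C=k**4 + 18*k**3/5 + 31*k**2/5 + 28*k/5 + 13/5.
Key eq: (1)·f(k+1) = (1)·f(k) + (k**4 + 18*k**3/5 + 31*k**2/5 + 28*k/5 + 13/5).
From deg A=0, deg B=0, deg C=4: d=5.
Solve for f: f(k) = k*(k**4 + 2*k**3 + 3*k**2 + 3*k + 4)/5 (degree 5 ≤ 5).
Certificate R = B(k−1)f/C = k*(k**4 + 2*k**3 + 3*k**2 + 3*k + 4)/(5*k**4 + 18*k**3 + 31*k**2 + 28*k + 13) gives s_k = k*(-k**4 - 2*k**3 - 3*k**2 - 3*k - 4).
s_(k+1) − s_k = -5*k**4 - 18*k**3 - 31*k**2 - 28*k - 13 = t_k.
Telescope: S(n) = s_(n+1) − s_(2) = -n**5 - 7*n**4 - 21*n**3 - 34*n**2 - 32*n - 13 − (-108) = -n**5 - 7*n**4 - 21*n**3 - 34*n**2 - 32*n + 95.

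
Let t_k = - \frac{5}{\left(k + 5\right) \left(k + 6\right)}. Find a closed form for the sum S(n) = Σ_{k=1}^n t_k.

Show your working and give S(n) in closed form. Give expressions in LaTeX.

t_(k+1)/t_k = (k + 5)/(k + 7).
Factor: A=k + 5; B=k + 7; C=1.
f must satisfy (k + 5)·f(k+1) − (k + 6)·f(k) = 1.
d = 1 from the (1,1,0) case.
Match coefficients ⇒ f(k) = k/5.
Then R = B(k−1)f/C = k*(k + 6)/5, so s_k = R(k)·t_k = -k/(k + 5).
Δs = -5/(k**2 + 11*k + 30), as required.
s_(n+1) = (-n - 1)/(n + 6) and s_(1) = -1/6, so S(n) = -5*n/(6*n + 36).

S(n) = - \frac{5 n}{6 n + 36}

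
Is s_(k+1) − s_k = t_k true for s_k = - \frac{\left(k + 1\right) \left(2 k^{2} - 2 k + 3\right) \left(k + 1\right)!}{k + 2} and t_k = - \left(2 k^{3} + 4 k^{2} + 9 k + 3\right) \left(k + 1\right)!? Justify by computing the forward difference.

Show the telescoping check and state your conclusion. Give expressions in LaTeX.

s_(k+1) = -(k + 2)*(2*k**2 + 2*k + 3)*factorial(k + 2)/(k + 3)
s_(k+1) − s_k = -(2*k**5 + 12*k**4 + 33*k**3 + 57*k**2 + 46*k + 15)*factorial(k + 1)/((k + 2)*(k + 3))
(s_(k+1) − s_k) − t_k = (2*k**4 + 8*k**3 + 15*k**2 + 23*k + 3)*factorial(k + 1)/((k + 2)*(k + 3))

Invalid: residual \frac{\left(2 k^{4} + 8 k^{3} + 15 k^{2} + 23 k + 3\right) \left(k + 1\right)!}{\left(k + 2\right) \left(k + 3\right)} ≠ 0.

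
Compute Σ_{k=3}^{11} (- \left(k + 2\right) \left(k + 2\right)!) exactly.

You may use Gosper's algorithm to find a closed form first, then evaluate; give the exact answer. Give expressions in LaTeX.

Σ = -87178291080

Ratio r(k) = (k + 3)**2/(k + 2).
A = k + 3, B = 1, C = k + 2.
Solve (k + 3)·f(k+1) − (1)·f(k) = k + 2.
d = 0 from the (1,0,1) case.
Solving with deg f ≤ 0: f(k) = 1.
R(k) = B(k−1)·f(k)/C(k) = 1/(k + 2); s_k = R·t_k = -factorial(k + 2).
Check: Δs_k = -(k + 2)*factorial(k + 2). ✓
Telescoping: Σ = s_(12) − s_(3) = -87178291200 − (-120) = -87178291080.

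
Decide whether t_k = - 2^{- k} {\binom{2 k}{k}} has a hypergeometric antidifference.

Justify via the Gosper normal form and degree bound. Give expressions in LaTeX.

Ratio r(k) = (2*k + 1)/(k + 1).
Normal form (A,B,C) = (2*k + 1, k + 1, 1).
Key eq: (2*k + 1)·f(k+1) = (k)·f(k) + (1).
deg f ≤ -1 (via 1,1,0).
Negative degree bound (-1): no f exists, t_k not Gosper-summable.

No; the degree bound rules out any f.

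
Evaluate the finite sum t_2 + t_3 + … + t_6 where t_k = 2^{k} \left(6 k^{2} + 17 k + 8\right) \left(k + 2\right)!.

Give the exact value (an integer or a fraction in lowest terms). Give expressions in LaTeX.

Σ = 882523776

t_(k+1)/t_k = 2*(6*k**3 + 47*k**2 + 118*k + 93)/(6*k**2 + 17*k + 8).
So A=2*k + 6 and B=1, with C=k**2 + 17*k/6 + 4/3.
Solve (2*k + 6)·f(k+1) − (1)·f(k) = k**2 + 17*k/6 + 4/3.
Bound: deg f ≤ 1.
Match coefficients ⇒ f(k) = (3*k - 2)/6.
Get s_k = R·t_k = 2**k*(3*k - 2)*factorial(k + 2) with R(k) = B(k−1)f(k)/C(k) = (3*k - 2)/(6*k**2 + 17*k + 8).
Verify: 2**k*(6*k**2 + 17*k + 8)*factorial(k + 2) matches t_k.
Σ_(k=2)^(6) t_k = s_(7) − s_(2) = 882524160 − (384) = 882523776.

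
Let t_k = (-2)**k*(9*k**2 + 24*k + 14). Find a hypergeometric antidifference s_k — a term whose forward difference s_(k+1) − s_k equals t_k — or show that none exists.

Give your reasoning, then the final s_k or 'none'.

s_k = (-2)**k*k*(-3*k - 4)

t_(k+1)/t_k = 2*(-9*k**2 - 42*k - 47)/(9*k**2 + 24*k + 14).
Factor: A=-2; B=1; C=k**2 + 8*k/3 + 14/9.
Solve (-2)·f(k+1) − (1)·f(k) = k**2 + 8*k/3 + 14/9.
Bound: deg f ≤ 2.
Solving with deg f ≤ 2: f(k) = -k*(3*k + 4)/9.
Certificate R = B(k−1)f/C = -k*(3*k + 4)/(9*k**2 + 24*k + 14) gives s_k = (-2)**k*k*(-3*k - 4).
Verify: (-2)**k*(9*k**2 + 24*k + 14) matches t_k.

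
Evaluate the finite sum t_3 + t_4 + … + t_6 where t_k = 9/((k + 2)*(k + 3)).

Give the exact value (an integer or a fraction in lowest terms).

Σ = 4/5

Compute t_(k+1)/t_k: get (k + 2)/(k + 4).
So A=k + 2 and B=k + 4, with C=1.
Key eq: (k + 2)·f(k+1) = (k + 3)·f(k) + (1).
Bound: deg f ≤ 1.
Coefficient equations give f(k) = k/2.
Certificate R = B(k−1)f/C = k*(k + 3)/2 gives s_k = 9*k/(2*(k + 2)).
s_(k+1) − s_k = 9/(k**2 + 5*k + 6) = t_k.
Evaluate s at k=7 and k=3: 7/2 and 27/10; difference 4/5.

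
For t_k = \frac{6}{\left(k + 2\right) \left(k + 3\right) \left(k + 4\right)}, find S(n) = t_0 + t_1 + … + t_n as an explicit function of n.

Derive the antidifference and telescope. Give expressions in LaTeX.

t_(k+1)/t_k = (k + 2)/(k + 5).
Normal form (A,B,C) = (k + 2, k + 5, 1).
Key eq: (k + 2)·f(k+1) = (k + 4)·f(k) + (1).
Bound: deg f ≤ 2.
Match coefficients ⇒ f(k) = k*(k + 5)/12.
Certificate R = B(k−1)f/C = k*(k + 4)*(k + 5)/12 gives s_k = k*(k + 5)/(2*(k + 2)*(k + 3)).
Verify: 6/(k**3 + 9*k**2 + 26*k + 24) matches t_k.
s_(n+1) = (n**2 + 7*n + 6)/(2*(n**2 + 7*n + 12)) and s_(0) = 0, so S(n) = (n**2 + 7*n + 6)/(2*(n**2 + 7*n + 12)).

S(n) = \frac{n^{2} + 7 n + 6}{2 \left(n^{2} + 7 n + 12\right)}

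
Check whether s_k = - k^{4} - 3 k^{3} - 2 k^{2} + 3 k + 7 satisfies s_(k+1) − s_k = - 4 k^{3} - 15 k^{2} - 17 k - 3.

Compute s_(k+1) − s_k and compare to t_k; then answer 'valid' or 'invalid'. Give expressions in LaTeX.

s_(k+1) = -k**4 - 7*k**3 - 17*k**2 - 14*k + 4
s_(k+1) − s_k = -4*k**3 - 15*k**2 - 17*k - 3
(s_(k+1) − s_k) − t_k = 0

valid; difference matches t_k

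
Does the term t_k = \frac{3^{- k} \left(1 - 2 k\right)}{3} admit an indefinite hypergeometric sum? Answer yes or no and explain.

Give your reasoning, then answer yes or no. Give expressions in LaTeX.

The ratio is (2*k + 1)/(3*(2*k - 1)).
A = 1/3, B = 1, C = k - 1/2.
Set up (1/3)·f(k+1) − (1)·f(k) − (k - 1/2) = 0.
From deg A=0, deg B=0, deg C=1: d=1.
Solving with deg f ≤ 1: f(k) = -3*k/2.
Get s_k = R·t_k = k/3**k with R(k) = B(k−1)f(k)/C(k) = -3*k/(2*k - 1).
Verify: (1 - 2*k)/(3*3**k) matches t_k.

Yes. s_k = 3^{- k} k.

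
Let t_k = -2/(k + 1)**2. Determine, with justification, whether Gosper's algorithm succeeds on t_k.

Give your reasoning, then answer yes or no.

r(k) = (k + 1)**2/(k + 2)**2 after simplifying.
Factor: A=k**2 + 2*k + 1; B=k**2 + 4*k + 4; C=1.
Set up (k**2 + 2*k + 1)·f(k+1) − (k**2 + 2*k + 1)·f(k) − (1) = 0.
deg f ≤ 0 (via 2,2,0).
Write f(k) = c0. Then LHS − RHS = -1, requiring -1 = 0: contradictory. No certificate.

No. Not Gosper-summable.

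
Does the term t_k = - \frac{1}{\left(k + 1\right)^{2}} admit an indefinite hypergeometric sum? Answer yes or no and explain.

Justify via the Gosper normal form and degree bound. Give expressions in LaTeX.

t_(k+1)/t_k = (k + 1)**2/(k + 2)**2.
A = k**2 + 2*k + 1, B = k**2 + 4*k + 4, C = 1.
f must satisfy (k**2 + 2*k + 1)·f(k+1) − (k**2 + 2*k + 1)·f(k) = 1.
deg f ≤ 0 (via 2,2,0).
Put f(k) = c0: A·f(k+1) − B(k−1)·f(k) − C = -1; need -1 = 0 — inconsistent ⇒ no f, not summable.

No; the coefficient equations for f are inconsistent.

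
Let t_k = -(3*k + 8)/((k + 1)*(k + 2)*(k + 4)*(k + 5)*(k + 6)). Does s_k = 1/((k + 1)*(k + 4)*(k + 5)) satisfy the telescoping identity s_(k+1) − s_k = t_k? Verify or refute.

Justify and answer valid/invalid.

valid (s_(k+1) − s_k reduces to t_k)

s_(k+1) = 1/((k + 2)*(k + 5)*(k + 6))
s_(k+1) − s_k = ((k + 1)*(k + 4) - (k + 2)*(k + 6))/((k + 1)*(k + 2)*(k + 4)*(k + 5)*(k + 6))
(s_(k+1) − s_k) − t_k = 0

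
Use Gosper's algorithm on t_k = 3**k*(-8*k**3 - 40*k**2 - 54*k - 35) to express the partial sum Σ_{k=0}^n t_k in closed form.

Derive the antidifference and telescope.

S(n) = -12*3**n*n**3 - 42*3**n*n**2 - 57*3**n*n - 39*3**n + 4

r(k) = 3*(8*k**3 + 64*k**2 + 158*k + 137)/(8*k**3 + 40*k**2 + 54*k + 35) after simplifying.
Take A(k)=3, B(k)=1, C(k)=k**3 + 5*k**2 + 27*k/4 + 35/8.
Need (3)·f(k+1) − (1)·f(k) = k**3 + 5*k**2 + 27*k/4 + 35/8.
From deg A=0, deg B=0, deg C=3: d=3.
Solve for f: f(k) = (4*k**3 + 2*k**2 + 3*k + 4)/8 (degree 3 ≤ 3).
So s_k = (B(k−1)f/C)·t_k = ((4*k**3 + 2*k**2 + 3*k + 4)/(8*k**3 + 40*k**2 + 54*k + 35))·t_k = 3**k*(-4*k**3 - 2*k**2 - 3*k - 4).
Check: Δs_k = 3**k*(-8*k**3 - 40*k**2 - 54*k - 35). ✓
Evaluate: s_(n+1) = 3**(n + 1)*(-4*n**3 - 14*n**2 - 19*n - 13); subtract s_(0) = -4 ⇒ S(n) = -12*3**n*n**3 - 42*3**n*n**2 - 57*3**n*n - 39*3**n + 4.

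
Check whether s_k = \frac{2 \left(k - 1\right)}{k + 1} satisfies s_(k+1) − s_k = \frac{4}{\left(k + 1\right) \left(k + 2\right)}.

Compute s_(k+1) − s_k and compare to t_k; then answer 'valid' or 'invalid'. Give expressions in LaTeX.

s_(k+1) = 2*k/(k + 2)
s_(k+1) − s_k = 4/(k**2 + 3*k + 2)
(s_(k+1) − s_k) − t_k = 0

valid (s_(k+1) − s_k reduces to t_k)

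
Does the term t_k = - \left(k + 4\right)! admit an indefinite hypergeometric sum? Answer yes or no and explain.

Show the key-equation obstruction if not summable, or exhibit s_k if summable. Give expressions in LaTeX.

Compute t_(k+1)/t_k: get k + 5.
Normal form (A,B,C) = (k + 5, 1, 1).
Solve (k + 5)·f(k+1) − (1)·f(k) = 1.
From deg A=1, deg B=0, deg C=0: d=-1.
d = -1 < 0 ⇒ no nonzero polynomial f; not summable.

No; the degree bound rules out any f.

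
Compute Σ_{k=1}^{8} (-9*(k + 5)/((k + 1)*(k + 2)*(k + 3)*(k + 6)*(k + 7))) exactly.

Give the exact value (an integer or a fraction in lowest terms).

Σ = -134/1925

t_(k+1)/t_k = (k + 1)*(k + 6)**2/((k + 4)*(k + 5)*(k + 8)).
Normal form (A,B,C) = (k + 1, k + 8, k**3 + 14*k**2 + 65*k + 100).
Solve (k + 1)·f(k+1) − (k + 7)·f(k) = k**3 + 14*k**2 + 65*k + 100.
d = 6 from the (1,1,3) case.
Solving with deg f ≤ 6: f(k) = k*(k + 3)*(k + 4)**2*(k + 5)**2/36.
R(k) = B(k−1)·f(k)/C(k) = k*(k + 3)*(k + 4)*(k + 7)/36; s_k = R·t_k = k*(-k**2 - 9*k - 20)/(4*(k**3 + 9*k**2 + 20*k + 12)).
s_(k+1) − s_k = 9*(-k - 5)/(k**5 + 19*k**4 + 131*k**3 + 401*k**2 + 540*k + 252) = t_k.
Evaluate s at k=9 and k=1: -273/1100 and -5/28; difference -134/1925.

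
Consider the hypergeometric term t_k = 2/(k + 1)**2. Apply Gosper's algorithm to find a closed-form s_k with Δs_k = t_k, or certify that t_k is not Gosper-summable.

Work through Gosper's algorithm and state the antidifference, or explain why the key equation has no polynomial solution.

Ratio r(k) = (k + 1)**2/(k + 2)**2.
Gosper form: A/B · C(k+1)/C(k) with A=k**2 + 2*k + 1, B=k**2 + 4*k + 4, C=1.
Key eq: (k**2 + 2*k + 1)·f(k+1) = (k**2 + 2*k + 1)·f(k) + (1).
Bound: deg f ≤ 0.
Generic f = c0 gives residual -1; -1 = 0 cannot hold, so t_k is not Gosper-summable.

none — t_k is not Gosper-summable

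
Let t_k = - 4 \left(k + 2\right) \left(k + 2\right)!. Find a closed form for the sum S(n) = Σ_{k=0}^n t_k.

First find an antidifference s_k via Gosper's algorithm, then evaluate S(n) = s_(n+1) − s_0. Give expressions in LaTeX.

The ratio is (k + 3)**2/(k + 2).
Factor: A=k + 3; B=1; C=k + 2.
Need (k + 3)·f(k+1) − (1)·f(k) = k + 2.
d = 0 from the (1,0,1) case.
Solving with deg f ≤ 0: f(k) = 1.
R(k) = B(k−1)·f(k)/C(k) = 1/(k + 2); s_k = R·t_k = -4*factorial(k + 2).
s_(k+1) − s_k = -4*(k + 2)*factorial(k + 2) = t_k.
Σ_(k=0)^n t_k = s_(n+1) − s_(0) = (-4*factorial(n + 3)) − (-8), i.e. 8 - 4*factorial(n + 3).

S(n) = 8 - 4 \left(n + 3\right)!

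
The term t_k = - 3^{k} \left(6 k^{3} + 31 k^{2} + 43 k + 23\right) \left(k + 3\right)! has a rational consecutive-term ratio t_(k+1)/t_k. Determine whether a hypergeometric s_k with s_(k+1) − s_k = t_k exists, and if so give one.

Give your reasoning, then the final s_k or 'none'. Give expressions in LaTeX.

s_k = - 3^{k} \left(2 k^{2} - k + 1\right) \left(k + 3\right)!

Compute t_(k+1)/t_k: get 3*(6*k**4 + 73*k**3 + 319*k**2 + 595*k + 412)/(6*k**3 + 31*k**2 + 43*k + 23).
Factor: A=3*k + 12; B=1; C=k**3 + 31*k**2/6 + 43*k/6 + 23/6.
Need (3*k + 12)·f(k+1) − (1)·f(k) = k**3 + 31*k**2/6 + 43*k/6 + 23/6.
Bound: deg f ≤ 2.
Solve for f: f(k) = (2*k**2 - k + 1)/6 (degree 2 ≤ 2).
Certificate R = B(k−1)f/C = (2*k**2 - k + 1)/(6*k**3 + 31*k**2 + 43*k + 23) gives s_k = -3**k*(2*k**2 - k + 1)*factorial(k + 3).
Check: Δs_k = -3**k*(6*k**3 + 31*k**2 + 43*k + 23)*factorial(k + 3). ✓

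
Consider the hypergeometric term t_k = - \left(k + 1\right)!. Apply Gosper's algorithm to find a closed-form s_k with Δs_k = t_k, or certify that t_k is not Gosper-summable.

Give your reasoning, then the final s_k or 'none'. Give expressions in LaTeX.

r(k) = k + 2 after simplifying.
Factor: A=k + 2; B=1; C=1.
Key eq: (k + 2)·f(k+1) = (1)·f(k) + (1).
deg f ≤ -1 (via 1,0,0).
d = -1 < 0 ⇒ no nonzero polynomial f; not summable.

no hypergeometric antidifference exists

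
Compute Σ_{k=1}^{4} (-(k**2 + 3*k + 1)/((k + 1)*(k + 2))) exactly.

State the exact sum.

Σ = -11/3

The ratio is (k + 1)*(3*k + (k + 1)**2 + 4)/((k + 3)*(k**2 + 3*k + 1)).
A = k + 1, B = k + 3, C = k**2 + 3*k + 1.
Key eq: (k + 1)·f(k+1) = (k + 2)·f(k) + (k**2 + 3*k + 1).
deg f ≤ 2 (via 1,1,2).
Coefficient equations give f(k) = k**2.
Certificate R = B(k−1)f/C = k**2*(k + 2)/(k**2 + 3*k + 1) gives s_k = -k**2/(k + 1).
Verify: (k**2*(k + 2) - (k + 1)**3)/((k + 1)*(k + 2)) matches t_k.
Evaluate s at k=5 and k=1: -25/6 and -1/2; difference -11/3.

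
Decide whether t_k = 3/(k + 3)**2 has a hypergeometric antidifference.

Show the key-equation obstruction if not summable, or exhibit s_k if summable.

No. Not Gosper-summable.

Ratio r(k) = (k + 3)**2/(k + 4)**2.
Factor: A=k**2 + 6*k + 9; B=k**2 + 8*k + 16; C=1.
f must satisfy (k**2 + 6*k + 9)·f(k+1) − (k**2 + 6*k + 9)·f(k) = 1.
Degrees (2,2,0) ⇒ d ≤ 0.
Generic f = c0 gives residual -1; -1 = 0 cannot hold, so t_k is not Gosper-summable.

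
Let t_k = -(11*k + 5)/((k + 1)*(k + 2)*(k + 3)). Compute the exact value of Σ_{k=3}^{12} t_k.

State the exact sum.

Ratio r(k) = (k + 1)*(11*k + 16)/((k + 4)*(11*k + 5)).
Factor: A=k + 1; B=k + 4; C=k + 5/11.
Solve (k + 1)·f(k+1) − (k + 3)·f(k) = k + 5/11.
From deg A=1, deg B=1, deg C=1: d=2.
Solve for f: f(k) = k*(4*k + 1)/11 (degree 2 ≤ 2).
R(k) = B(k−1)·f(k)/C(k) = k*(k + 3)*(4*k + 1)/(11*k + 5); s_k = R·t_k = k*(-4*k - 1)/((k + 1)*(k + 2)).
s_(k+1) − s_k = (-11*k - 5)/(k**3 + 6*k**2 + 11*k + 6) = t_k.
Telescoping: Σ = s_(13) − s_(3) = -689/210 − (-39/20) = -559/420.

Σ = -559/420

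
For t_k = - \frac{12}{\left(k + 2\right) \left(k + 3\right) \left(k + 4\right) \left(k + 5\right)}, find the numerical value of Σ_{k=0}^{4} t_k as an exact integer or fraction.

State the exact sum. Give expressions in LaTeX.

Compute t_(k+1)/t_k: get (k + 2)/(k + 6).
Normal form (A,B,C) = (k + 2, k + 6, 1).
Need (k + 2)·f(k+1) − (k + 5)·f(k) = 1.
From deg A=1, deg B=1, deg C=0: d=3.
Match coefficients ⇒ f(k) = k*(k**2 + 9*k + 26)/72.
R(k) = B(k−1)·f(k)/C(k) = k*(k + 5)*(k**2 + 9*k + 26)/72; s_k = R·t_k = k*(-k**2 - 9*k - 26)/(6*(k + 2)*(k + 3)*(k + 4)).
Check: Δs_k = -12/(k**4 + 14*k**3 + 71*k**2 + 154*k + 120). ✓
Sum = s_(5) − s_(0); s_(5) = -10/63, s_(0) = 0 ⇒ -10/63.

Σ = -10/63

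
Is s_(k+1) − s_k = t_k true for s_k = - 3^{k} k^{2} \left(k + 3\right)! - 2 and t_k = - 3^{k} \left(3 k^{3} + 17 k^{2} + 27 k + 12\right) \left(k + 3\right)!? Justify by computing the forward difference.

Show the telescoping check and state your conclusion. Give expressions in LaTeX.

valid (s_(k+1) − s_k reduces to t_k)

s_(k+1) = -3**(k + 1)*(k + 1)**2*factorial(k + 4) - 2
s_(k+1) − s_k = -3**k*(3*k**3 + 17*k**2 + 27*k + 12)*factorial(k + 3)
(s_(k+1) − s_k) − t_k = 0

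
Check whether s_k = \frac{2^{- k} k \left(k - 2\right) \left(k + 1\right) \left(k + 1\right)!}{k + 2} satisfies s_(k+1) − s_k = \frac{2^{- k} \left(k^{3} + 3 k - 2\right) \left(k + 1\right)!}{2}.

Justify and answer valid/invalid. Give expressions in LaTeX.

s_(k+1) = (k - 1)*(k + 1)*(k + 2)*factorial(k + 2)/(2*2**k*(k + 3))
s_(k+1) − s_k = (k + 1)*(k**4 + 3*k**3 + 4*k**2 + 8*k - 8)*factorial(k + 1)/(2*2**k*(k + 2)*(k + 3))
(s_(k+1) − s_k) − t_k = -(k**4 + 2*k**3 + k**2 + 8*k - 4)*factorial(k + 1)/(2*2**k*(k + 2)*(k + 3))

Invalid: residual - \frac{2^{- k} \left(k^{4} + 2 k^{3} + k^{2} + 8 k - 4\right) \left(k + 1\right)!}{2 \left(k + 2\right) \left(k + 3\right)} ≠ 0.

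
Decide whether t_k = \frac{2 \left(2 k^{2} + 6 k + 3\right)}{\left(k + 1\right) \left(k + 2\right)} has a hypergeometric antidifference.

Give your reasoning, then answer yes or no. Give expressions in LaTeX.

Yes. s_k = \frac{2 k \left(2 k + 1\right)}{k + 1}.

Compute t_(k+1)/t_k: get (k + 1)*(6*k + 2*(k + 1)**2 + 9)/((k + 3)*(2*k**2 + 6*k + 3)).
Factor: A=k + 1; B=k + 3; C=k**2 + 3*k + 3/2.
Need (k + 1)·f(k+1) − (k + 2)·f(k) = k**2 + 3*k + 3/2.
Bound: deg f ≤ 2.
Match coefficients ⇒ f(k) = k*(2*k + 1)/2.
Then R = B(k−1)f/C = k*(k + 2)*(2*k + 1)/(2*k**2 + 6*k + 3), so s_k = R(k)·t_k = 2*k*(2*k + 1)/(k + 1).
Check: Δs_k = 2*(2*k**2 + 6*k + 3)/(k**2 + 3*k + 2). ✓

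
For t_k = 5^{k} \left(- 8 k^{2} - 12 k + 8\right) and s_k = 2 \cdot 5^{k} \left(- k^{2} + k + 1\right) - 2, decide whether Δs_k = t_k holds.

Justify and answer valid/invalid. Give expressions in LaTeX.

Valid: the claim telescopes to t_k.

s_(k+1) = 2*5**(k + 1)*(k - (k + 1)**2 + 2) - 2
s_(k+1) − s_k = 5**k*(-8*k**2 - 12*k + 8)
(s_(k+1) − s_k) − t_k = 0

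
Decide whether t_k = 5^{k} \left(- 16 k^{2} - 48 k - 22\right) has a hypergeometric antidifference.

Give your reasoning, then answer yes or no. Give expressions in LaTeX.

Yes. s_k = 2 \cdot 5^{k} \left(- 2 k^{2} - k + 1\right).

Ratio r(k) = 5*(8*k**2 + 40*k + 43)/(8*k**2 + 24*k + 11).
Gosper form: A/B · C(k+1)/C(k) with A=5, B=1, C=k**2 + 3*k + 11/8.
f must satisfy (5)·f(k+1) − (1)·f(k) = k**2 + 3*k + 11/8.
From deg A=0, deg B=0, deg C=2: d=2.
Solving with deg f ≤ 2: f(k) = (k + 1)*(2*k - 1)/8.
Get s_k = R·t_k = 2*5**k*(-2*k**2 - k + 1) with R(k) = B(k−1)f(k)/C(k) = (k + 1)*(2*k - 1)/(8*k**2 + 24*k + 11).
Check: Δs_k = 5**k*(-16*k**2 - 48*k - 22). ✓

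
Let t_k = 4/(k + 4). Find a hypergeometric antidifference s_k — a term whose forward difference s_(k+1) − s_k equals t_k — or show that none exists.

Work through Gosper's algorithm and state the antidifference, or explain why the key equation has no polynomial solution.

Ratio r(k) = (k + 4)/(k + 5).
Factor: A=k + 4; B=k + 5; C=1.
Solve (k + 4)·f(k+1) − (k + 4)·f(k) = 1.
From deg A=1, deg B=1, deg C=0: d=0.
f = c0 ⇒ A·f(k+1) − B(k−1)·f(k) − C = -1. The system {-1 = 0} is inconsistent; no antidifference.

none — t_k is not Gosper-summable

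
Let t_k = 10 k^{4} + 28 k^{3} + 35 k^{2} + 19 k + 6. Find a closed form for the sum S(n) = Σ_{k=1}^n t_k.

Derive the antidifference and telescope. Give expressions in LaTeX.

Step 1: r(k) = (10*k**4 + 68*k**3 + 179*k**2 + 213*k + 98)/(10*k**4 + 28*k**3 + 35*k**2 + 19*k + 6).
So A=1 and B=1, with C=k**4 + 14*k**3/5 + 7*k**2/2 + 19*k/10 + 3/5.
Solve (1)·f(k+1) − (1)·f(k) = k**4 + 14*k**3/5 + 7*k**2/2 + 19*k/10 + 3/5.
d = 5 from the (0,0,4) case.
Coefficient equations give f(k) = k*(2*k**4 + 2*k**3 + k**2 - k + 2)/10.
Certificate R = B(k−1)f/C = k*(2*k**4 + 2*k**3 + k**2 - k + 2)/(10*k**4 + 28*k**3 + 35*k**2 + 19*k + 6) gives s_k = k*(2*k**4 + 2*k**3 + k**2 - k + 2).
Check: Δs_k = 10*k**4 + 28*k**3 + 35*k**2 + 19*k + 6. ✓
Evaluate: s_(n+1) = 2*n**5 + 12*n**4 + 29*n**3 + 34*n**2 + 21*n + 6; subtract s_(1) = 6 ⇒ S(n) = n*(2*n**4 + 12*n**3 + 29*n**2 + 34*n + 21).

S(n) = n \left(2 n^{4} + 12 n^{3} + 29 n^{2} + 34 n + 21\right)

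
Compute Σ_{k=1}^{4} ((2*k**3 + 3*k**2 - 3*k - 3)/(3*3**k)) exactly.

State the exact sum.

Σ = 512/243

Compute t_(k+1)/t_k: get (2*k**3 + 9*k**2 + 9*k - 1)/(3*(2*k**3 + 3*k**2 - 3*k - 3)).
Take A(k)=1/3, B(k)=1, C(k)=k**3 + 3*k**2/2 - 3*k/2 - 3/2.
Set up (1/3)·f(k+1) − (1)·f(k) − (k**3 + 3*k**2/2 - 3*k/2 - 3/2) = 0.
deg f ≤ 3 (via 0,0,3).
Match coefficients ⇒ f(k) = -3*(k + 2)*(k**2 + k + 1)/2.
R(k) = B(k−1)·f(k)/C(k) = -3*(k + 2)*(k**2 + k + 1)/(2*k**3 + 3*k**2 - 3*k - 3); s_k = R·t_k = (-k**3 - 3*k**2 - 3*k - 2)/3**k.
Verify: (2*k**3 + 3*k**2 - 3*k - 3)/(3*3**k) matches t_k.
Σ_(k=1)^(4) t_k = s_(5) − s_(1) = -217/243 − (-3) = 512/243.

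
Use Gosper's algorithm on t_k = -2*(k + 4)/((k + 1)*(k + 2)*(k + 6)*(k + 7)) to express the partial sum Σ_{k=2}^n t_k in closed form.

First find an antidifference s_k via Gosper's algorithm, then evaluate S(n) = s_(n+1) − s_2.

Ratio r(k) = (k + 1)*(k + 5)*(k + 6)/((k + 3)*(k + 4)*(k + 8)).
A = k + 1, B = k + 8, C = k**4 + 16*k**3 + 95*k**2 + 248*k + 240.
Need (k + 1)·f(k+1) − (k + 7)·f(k) = k**4 + 16*k**3 + 95*k**2 + 248*k + 240.
deg f ≤ 6 (via 1,1,4).
Solving with deg f ≤ 6: f(k) = k*(k + 2)*(k + 3)*(k + 4)*(k + 5)*(k + 7)/12.
Then R = B(k−1)f/C = k*(k + 2)*(k + 7)**2/(12*(k + 4)), so s_k = R(k)·t_k = k*(-k - 7)/(6*(k**2 + 7*k + 6)).
Check: Δs_k = 2*(-k - 4)/(k**4 + 16*k**3 + 83*k**2 + 152*k + 84). ✓
Telescope: S(n) = s_(n+1) − s_(2) = (-n**2 - 9*n - 8)/(6*(n**2 + 9*n + 14)) − (-1/8) = (-n**2 - 9*n + 10)/(24*(n**2 + 9*n + 14)).

S(n) = (-n**2 - 9*n + 10)/(24*(n**2 + 9*n + 14))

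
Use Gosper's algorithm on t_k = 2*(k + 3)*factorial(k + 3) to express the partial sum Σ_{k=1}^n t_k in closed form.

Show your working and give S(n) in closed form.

S(n) = 2*factorial(n + 4) - 48

The ratio is (k + 4)**2/(k + 3).
So A=k + 4 and B=1, with C=k + 3.
Set up (k + 4)·f(k+1) − (1)·f(k) − (k + 3) = 0.
deg f ≤ 0 (via 1,0,1).
A polynomial solution: f(k) = 1.
Certificate R = B(k−1)f/C = 1/(k + 3) gives s_k = 2*factorial(k + 3).
s_(k+1) − s_k = 2*(k + 3)*factorial(k + 3) = t_k.
Telescope: S(n) = s_(n+1) − s_(1) = 2*factorial(n + 4) − (48) = 2*factorial(n + 4) - 48.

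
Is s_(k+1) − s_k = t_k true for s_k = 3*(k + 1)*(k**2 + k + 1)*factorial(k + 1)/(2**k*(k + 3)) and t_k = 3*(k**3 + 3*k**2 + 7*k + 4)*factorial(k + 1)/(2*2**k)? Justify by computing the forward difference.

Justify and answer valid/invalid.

s_(k+1) = 3*(k + 2)*(k**2 + 3*k + 3)*factorial(k + 2)/(2*2**k*(k + 4))
s_(k+1) − s_k = 3*(k**5 + 8*k**4 + 28*k**3 + 61*k**2 + 66*k + 28)*factorial(k + 1)/(2*2**k*(k + 3)*(k + 4))
(s_(k+1) − s_k) − t_k = -3*(k**4 + 6*k**3 + 14*k**2 + 23*k + 10)*factorial(k + 1)/(2**k*(k + 3)*(k + 4))

Invalid: residual -3*(k**4 + 6*k**3 + 14*k**2 + 23*k + 10)*factorial(k + 1)/(2**k*(k + 3)*(k + 4)) ≠ 0.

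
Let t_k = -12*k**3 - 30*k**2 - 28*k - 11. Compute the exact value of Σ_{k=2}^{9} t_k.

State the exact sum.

Σ = -34128

Ratio r(k) = (12*k**3 + 66*k**2 + 124*k + 81)/(12*k**3 + 30*k**2 + 28*k + 11).
Take A(k)=1, B(k)=1, C(k)=k**3 + 5*k**2/2 + 7*k/3 + 11/12.
Need (1)·f(k+1) − (1)·f(k) = k**3 + 5*k**2/2 + 7*k/3 + 11/12.
Degrees (0,0,3) ⇒ d ≤ 4.
Solve for f: f(k) = k*(3*k**3 + 4*k**2 + 2*k + 2)/12 (degree 4 ≤ 4).
R(k) = B(k−1)·f(k)/C(k) = k*(3*k**3 + 4*k**2 + 2*k + 2)/(12*k**3 + 30*k**2 + 28*k + 11); s_k = R·t_k = k*(-3*k**3 - 4*k**2 - 2*k - 2).
s_(k+1) − s_k = -12*k**3 - 30*k**2 - 28*k - 11 = t_k.
Σ_(k=2)^(9) t_k = s_(10) − s_(2) = -34220 − (-92) = -34128.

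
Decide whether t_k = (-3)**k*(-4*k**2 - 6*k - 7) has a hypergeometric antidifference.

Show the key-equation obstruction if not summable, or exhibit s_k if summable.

Ratio r(k) = 3*(-4*k**2 - 14*k - 17)/(4*k**2 + 6*k + 7).
So A=-3 and B=1, with C=k**2 + 3*k/2 + 7/4.
Key eq: (-3)·f(k+1) = (1)·f(k) + (k**2 + 3*k/2 + 7/4).
From deg A=0, deg B=0, deg C=2: d=2.
Coefficient equations give f(k) = -(k**2 + 1)/4.
Certificate R = B(k−1)f/C = -(k**2 + 1)/(4*k**2 + 6*k + 7) gives s_k = (-3)**k*(k**2 + 1).
Check: Δs_k = (-3)**k*(-4*k**2 - 6*k - 7). ✓

Yes. s_k = (-3)**k*(k**2 + 1).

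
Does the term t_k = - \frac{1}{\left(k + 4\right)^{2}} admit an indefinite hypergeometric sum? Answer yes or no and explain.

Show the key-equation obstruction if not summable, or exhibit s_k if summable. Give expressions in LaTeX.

No — key equation has no polynomial f.

t_(k+1)/t_k = (k + 4)**2/(k + 5)**2.
A = k**2 + 8*k + 16, B = k**2 + 10*k + 25, C = 1.
Solve (k**2 + 8*k + 16)·f(k+1) − (k**2 + 8*k + 16)·f(k) = 1.
From deg A=2, deg B=2, deg C=0: d=0.
f = c0 ⇒ A·f(k+1) − B(k−1)·f(k) − C = -1. The system {-1 = 0} is inconsistent; no antidifference.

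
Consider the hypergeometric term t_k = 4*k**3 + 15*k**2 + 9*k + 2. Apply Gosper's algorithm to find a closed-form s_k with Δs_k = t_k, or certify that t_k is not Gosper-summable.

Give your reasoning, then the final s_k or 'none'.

s_k = k**2*(k**2 + 3*k - 2)

r(k) = (4*k**3 + 27*k**2 + 51*k + 30)/(4*k**3 + 15*k**2 + 9*k + 2) after simplifying.
Factor: A=1; B=1; C=k**3 + 15*k**2/4 + 9*k/4 + 1/2.
f must satisfy (1)·f(k+1) − (1)·f(k) = k**3 + 15*k**2/4 + 9*k/4 + 1/2.
d = 4 from the (0,0,3) case.
Solve for f: f(k) = k**2*(k**2 + 3*k - 2)/4 (degree 4 ≤ 4).
R(k) = B(k−1)·f(k)/C(k) = k**2*(k**2 + 3*k - 2)/(4*k**3 + 15*k**2 + 9*k + 2); s_k = R·t_k = k**2*(k**2 + 3*k - 2).
Check: Δs_k = 4*k**3 + 15*k**2 + 9*k + 2. ✓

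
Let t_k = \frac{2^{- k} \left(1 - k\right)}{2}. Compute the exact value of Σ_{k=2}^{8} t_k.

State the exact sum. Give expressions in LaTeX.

Σ = -247/512

The ratio is k/(2*(k - 1)).
Take A(k)=1/2, B(k)=1, C(k)=k - 1.
Solve (1/2)·f(k+1) − (1)·f(k) = k - 1.
Bound: deg f ≤ 1.
Match coefficients ⇒ f(k) = -2*k.
Certificate R = B(k−1)f/C = -2*k/(k - 1) gives s_k = k/2**k.
s_(k+1) − s_k = (1 - k)/(2*2**k) = t_k.
Σ_(k=2)^(8) t_k = s_(9) − s_(2) = 9/512 − (1/2) = -247/512.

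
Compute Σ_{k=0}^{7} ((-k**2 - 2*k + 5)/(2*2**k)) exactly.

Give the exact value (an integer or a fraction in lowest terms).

Σ = 3/8

The ratio is (k**2 + 4*k - 2)/(2*(k**2 + 2*k - 5)).
Gosper form: A/B · C(k+1)/C(k) with A=1/2, B=1, C=k**2 + 2*k - 5.
Key eq: (1/2)·f(k+1) = (1)·f(k) + (k**2 + 2*k - 5).
deg f ≤ 2 (via 0,0,2).
Match coefficients ⇒ f(k) = -2*k*(k + 4).
So s_k = (B(k−1)f/C)·t_k = (-2*k*(k + 4)/(k**2 + 2*k - 5))·t_k = k*(k + 4)/2**k.
Check: Δs_k = (-k**2 - 2*k + 5)/(2*2**k). ✓
Sum = s_(8) − s_(0); s_(8) = 3/8, s_(0) = 0 ⇒ 3/8.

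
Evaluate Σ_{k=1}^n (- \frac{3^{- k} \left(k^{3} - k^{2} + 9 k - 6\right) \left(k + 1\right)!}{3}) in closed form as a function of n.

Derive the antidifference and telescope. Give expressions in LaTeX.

t_(k+1)/t_k = (k + 2)*(9*k + (k + 1)**3 - (k + 1)**2 + 3)/(3*(k**3 - k**2 + 9*k - 6)).
Normal form (A,B,C) = (k/3 + 2/3, 1, k**3 - k**2 + 9*k - 6).
Set up (k/3 + 2/3)·f(k+1) − (1)·f(k) − (k**3 - k**2 + 9*k - 6) = 0.
Bound: deg f ≤ 2.
Coefficient equations give f(k) = 3*(k**2 - 2*k + 4).
Get s_k = R·t_k = -(k**2 - 2*k + 4)*factorial(k + 1)/3**k with R(k) = B(k−1)f(k)/C(k) = 3*(k**2 - 2*k + 4)/(k**3 - k**2 + 9*k - 6).
Check: Δs_k = -(k**3 - k**2 + 9*k - 6)*factorial(k + 1)/(3*3**k). ✓
Telescope: S(n) = s_(n+1) − s_(1) = -3**(-n - 1)*(n**2 + 3)*factorial(n + 2) − (-2) = 2 - n**2*factorial(n + 2)/(3*3**n) - factorial(n + 2)/3**n.

S(n) = 2 - \frac{3^{- n} n^{2} \left(n + 2\right)!}{3} - 3^{- n} \left(n + 2\right)!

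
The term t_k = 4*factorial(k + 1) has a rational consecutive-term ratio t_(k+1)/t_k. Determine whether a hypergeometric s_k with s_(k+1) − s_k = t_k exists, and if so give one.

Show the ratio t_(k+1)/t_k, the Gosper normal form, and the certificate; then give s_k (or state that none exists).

The ratio is k + 2.
Factor: A=k + 2; B=1; C=1.
Solve (k + 2)·f(k+1) − (1)·f(k) = 1.
Bound: deg f ≤ -1.
deg f ≤ -1 is impossible — no certificate.

not Gosper-summable; s_k does not exist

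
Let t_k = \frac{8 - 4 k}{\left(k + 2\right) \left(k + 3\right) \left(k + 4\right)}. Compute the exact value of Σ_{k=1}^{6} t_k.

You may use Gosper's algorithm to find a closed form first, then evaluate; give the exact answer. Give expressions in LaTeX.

Σ = -1/45

Step 1: r(k) = (k - 1)*(k + 2)/((k - 2)*(k + 5)).
Take A(k)=k + 2, B(k)=k + 5, C(k)=k - 2.
Need (k + 2)·f(k+1) − (k + 4)·f(k) = k - 2.
From deg A=1, deg B=1, deg C=1: d=2.
Solving with deg f ≤ 2: f(k) = -k.
Then R = B(k−1)f/C = -k*(k + 4)/(k - 2), so s_k = R(k)·t_k = 4*k/((k + 2)*(k + 3)).
Δs = 4*(2 - k)/(k**3 + 9*k**2 + 26*k + 24), as required.
Sum = s_(7) − s_(1); s_(7) = 14/45, s_(1) = 1/3 ⇒ -1/45.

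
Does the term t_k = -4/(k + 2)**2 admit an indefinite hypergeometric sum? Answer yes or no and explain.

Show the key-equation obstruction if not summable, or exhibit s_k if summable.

Step 1: r(k) = (k + 2)**2/(k + 3)**2.
Gosper form: A/B · C(k+1)/C(k) with A=k**2 + 4*k + 4, B=k**2 + 6*k + 9, C=1.
f must satisfy (k**2 + 4*k + 4)·f(k+1) − (k**2 + 4*k + 4)·f(k) = 1.
From deg A=2, deg B=2, deg C=0: d=0.
f = c0 ⇒ A·f(k+1) − B(k−1)·f(k) − C = -1. The system {-1 = 0} is inconsistent; no antidifference.

No — the linear system for f has no solution.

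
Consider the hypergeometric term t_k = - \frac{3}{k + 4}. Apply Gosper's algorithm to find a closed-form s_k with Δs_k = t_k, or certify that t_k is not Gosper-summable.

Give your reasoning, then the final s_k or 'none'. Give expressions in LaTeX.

r(k) = (k + 4)/(k + 5) after simplifying.
Take A(k)=k + 4, B(k)=k + 5, C(k)=1.
Solve (k + 4)·f(k+1) − (k + 4)·f(k) = 1.
Bound: deg f ≤ 0.
Put f(k) = c0: A·f(k+1) − B(k−1)·f(k) − C = -1; need -1 = 0 — inconsistent ⇒ no f, not summable.

no hypergeometric antidifference exists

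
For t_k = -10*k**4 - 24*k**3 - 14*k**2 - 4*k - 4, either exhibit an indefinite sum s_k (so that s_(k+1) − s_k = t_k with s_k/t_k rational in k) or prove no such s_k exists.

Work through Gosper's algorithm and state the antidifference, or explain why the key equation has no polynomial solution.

Compute t_(k+1)/t_k: get (5*k**4 + 32*k**3 + 73*k**2 + 72*k + 28)/(5*k**4 + 12*k**3 + 7*k**2 + 2*k + 2).
A = 1, B = 1, C = k**4 + 12*k**3/5 + 7*k**2/5 + 2*k/5 + 2/5.
Key eq: (1)·f(k+1) = (1)·f(k) + (k**4 + 12*k**3/5 + 7*k**2/5 + 2*k/5 + 2/5).
Bound: deg f ≤ 5.
A polynomial solution: f(k) = k*(k + 1)*(2*k**3 - k**2 - 3*k + 4)/10.
Get s_k = R·t_k = k*(-2*k**4 - k**3 + 4*k**2 - k - 4) with R(k) = B(k−1)f(k)/C(k) = k*(2*k**3 - k**2 - 3*k + 4)/(2*(5*k**3 + 7*k**2 + 2)).
s_(k+1) − s_k = -10*k**4 - 24*k**3 - 14*k**2 - 4*k - 4 = t_k.

s_k = k*(-2*k**4 - k**3 + 4*k**2 - k - 4)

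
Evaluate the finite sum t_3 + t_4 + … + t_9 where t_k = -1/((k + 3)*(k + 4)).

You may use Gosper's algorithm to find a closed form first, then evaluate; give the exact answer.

Ratio r(k) = (k + 3)/(k + 5).
Gosper form: A/B · C(k+1)/C(k) with A=k + 3, B=k + 5, C=1.
Key eq: (k + 3)·f(k+1) = (k + 4)·f(k) + (1).
Degrees (1,1,0) ⇒ d ≤ 1.
Solving with deg f ≤ 1: f(k) = k/3.
So s_k = (B(k−1)f/C)·t_k = (k*(k + 4)/3)·t_k = -k/(3*k + 9).
Check: Δs_k = -1/(k**2 + 7*k + 12). ✓
Evaluate s at k=10 and k=3: -10/39 and -1/6; difference -7/78.

Σ = -7/78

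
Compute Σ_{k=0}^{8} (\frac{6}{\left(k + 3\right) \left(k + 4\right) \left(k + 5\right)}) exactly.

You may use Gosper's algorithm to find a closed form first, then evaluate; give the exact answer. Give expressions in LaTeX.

Ratio r(k) = (k + 3)/(k + 6).
A = k + 3, B = k + 6, C = 1.
Key eq: (k + 3)·f(k+1) = (k + 5)·f(k) + (1).
Bound: deg f ≤ 2.
A polynomial solution: f(k) = k*(k + 7)/24.
Then R = B(k−1)f/C = k*(k + 5)*(k + 7)/24, so s_k = R(k)·t_k = k*(k + 7)/(4*(k + 3)*(k + 4)).
Check: Δs_k = 6/(k**3 + 12*k**2 + 47*k + 60). ✓
Sum = s_(9) − s_(0); s_(9) = 3/13, s_(0) = 0 ⇒ 3/13.

Σ = 3/13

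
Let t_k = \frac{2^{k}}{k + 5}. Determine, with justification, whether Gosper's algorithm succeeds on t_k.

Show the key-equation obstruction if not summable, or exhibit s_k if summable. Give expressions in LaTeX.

No — negative degree bound, so no certificate f.

The ratio is 2*(k + 5)/(k + 6).
A = 2*k + 10, B = k + 6, C = 1.
Solve (2*k + 10)·f(k+1) − (k + 5)·f(k) = 1.
Bound: deg f ≤ -1.
d = -1 < 0 ⇒ no nonzero polynomial f; not summable.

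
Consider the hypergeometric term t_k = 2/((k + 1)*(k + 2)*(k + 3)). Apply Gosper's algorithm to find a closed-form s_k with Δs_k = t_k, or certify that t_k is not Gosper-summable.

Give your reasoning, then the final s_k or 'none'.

Step 1: r(k) = (k + 1)/(k + 4).
So A=k + 1 and B=k + 4, with C=1.
Solve (k + 1)·f(k+1) − (k + 3)·f(k) = 1.
deg f ≤ 2 (via 1,1,0).
Match coefficients ⇒ f(k) = k*(k + 3)/4.
Then R = B(k−1)f/C = k*(k + 3)**2/4, so s_k = R(k)·t_k = k*(k + 3)/(2*(k + 1)*(k + 2)).
Verify: 2/(k**3 + 6*k**2 + 11*k + 6) matches t_k.

s_k = k*(k + 3)/(2*(k + 1)*(k + 2))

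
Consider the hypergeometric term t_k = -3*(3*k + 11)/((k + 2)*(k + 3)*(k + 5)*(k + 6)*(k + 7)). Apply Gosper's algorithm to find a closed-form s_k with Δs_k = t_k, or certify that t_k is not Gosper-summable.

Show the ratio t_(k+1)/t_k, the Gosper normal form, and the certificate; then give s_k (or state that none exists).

s_k = k*(-k**2 - 13*k - 52)/(20*(k**3 + 13*k**2 + 52*k + 60))

r(k) = (k + 2)*(k + 5)*(3*k + 14)/((k + 4)*(k + 8)*(3*k + 11)) after simplifying.
Normal form (A,B,C) = (k + 2, k + 8, k**2 + 23*k/3 + 44/3).
Set up (k + 2)·f(k+1) − (k + 7)·f(k) − (k**2 + 23*k/3 + 44/3) = 0.
deg f ≤ 5 (via 1,1,2).
Solve for f: f(k) = k*(k + 3)*(k + 4)*(k**2 + 13*k + 52)/180 (degree 5 ≤ 5).
Certificate R = B(k−1)f/C = k*(k + 3)*(k + 7)*(k**2 + 13*k + 52)/(60*(3*k + 11)) gives s_k = k*(-k**2 - 13*k - 52)/(20*(k**3 + 13*k**2 + 52*k + 60)).
s_(k+1) − s_k = 3*(-3*k - 11)/(k**5 + 23*k**4 + 203*k**3 + 853*k**2 + 1692*k + 1260) = t_k.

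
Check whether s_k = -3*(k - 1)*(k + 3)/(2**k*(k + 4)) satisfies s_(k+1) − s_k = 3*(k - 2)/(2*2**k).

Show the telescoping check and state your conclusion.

s_(k+1) = -3*k*(k + 4)/(2*2**k*(k + 5))
s_(k+1) − s_k = 3*(k**3 + 6*k**2 - 2*k - 30)/(2*2**k*(k**2 + 9*k + 20))
(s_(k+1) − s_k) − t_k = 3*(-k**2 - 4*k + 10)/(2*2**k*(k**2 + 9*k + 20))

Invalid: residual 3*(-k**2 - 4*k + 10)/(2*2**k*(k**2 + 9*k + 20)) ≠ 0.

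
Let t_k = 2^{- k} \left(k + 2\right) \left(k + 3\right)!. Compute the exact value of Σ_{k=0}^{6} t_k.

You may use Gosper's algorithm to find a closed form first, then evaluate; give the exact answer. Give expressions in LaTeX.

Σ = 56688

Ratio r(k) = (k + 3)*(k + 4)/(2*(k + 2)).
Normal form (A,B,C) = (k/2 + 2, 1, k + 2).
f must satisfy (k/2 + 2)·f(k+1) − (1)·f(k) = k + 2.
From deg A=1, deg B=0, deg C=1: d=0.
Coefficient equations give f(k) = 2.
R(k) = B(k−1)·f(k)/C(k) = 2/(k + 2); s_k = R·t_k = 2**(1 - k)*factorial(k + 3).
Check: Δs_k = (k + 2)*factorial(k + 3)/2**k. ✓
Σ_(k=0)^(6) t_k = s_(7) − s_(0) = 56700 − (12) = 56688.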